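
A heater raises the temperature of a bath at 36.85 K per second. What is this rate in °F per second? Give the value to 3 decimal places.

66.330 °F/second

Since only a temperature interval is involved, the additive offset between the scales drops out.
A change of 1 K is a change of 1.8°F, so 36.85 × 1.8 = 66.330.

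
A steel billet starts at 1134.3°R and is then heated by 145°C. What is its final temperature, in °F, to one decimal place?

Initial temperature in Celsius: (1134.3 - 491.67) × 5/9 = 357.0167°C.
Final Celsius temperature: 357.0167 + 145.0000 = 502.0167°C.
In Fahrenheit: 502.0167 × 1.8 + 32 = 935.6°F.

935.6°F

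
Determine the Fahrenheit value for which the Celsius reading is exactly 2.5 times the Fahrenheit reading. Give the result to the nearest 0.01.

Let F be the Fahrenheit reading. The Celsius reading is C = 5/9·F - 17.7778.
Require C = 2.5·F: 5/9·F - 17.7778 = 2.5·F.
(-35/18)·F = 17.7778  ⇒  F = -9.14.

-9.14°F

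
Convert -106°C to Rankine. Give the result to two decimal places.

In Rankine: -106.0000 × 1.8 + 491.67 = 300.87°R.

300.87°R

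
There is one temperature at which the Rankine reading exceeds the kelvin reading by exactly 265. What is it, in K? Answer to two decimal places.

331.25 K

Let K be the kelvin reading. The Rankine reading is R = 1.8·K.
Require R - K = 265: (0.8)·K = 265.
K = (265) / (0.8) = 331.25.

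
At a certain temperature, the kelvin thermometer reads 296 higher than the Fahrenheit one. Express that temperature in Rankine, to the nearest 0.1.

Let x be the Fahrenheit reading; then the kelvin reading is 5/9·x + 255.372.
(5/9·x + 255.372) - x = 296  ⇒  (-4/9)·x = 40.6278  ⇒  x = -91.4125°F.
In Celsius: (-91.4125 - 32) × 5/9 = -68.5625°C.
In Rankine: -68.5625 × 1.8 + 491.67 = 368.3°R.

368.3°R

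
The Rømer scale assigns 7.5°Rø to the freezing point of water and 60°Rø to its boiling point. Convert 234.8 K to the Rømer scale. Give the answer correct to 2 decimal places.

First in Celsius: 234.8 - 273.15 = -38.3500°C.
Linearly onto the Rømer scale: 7.5 + (-38.3500 / 100) × (60 - 7.5) = -12.63°Rø.

-12.63°Rø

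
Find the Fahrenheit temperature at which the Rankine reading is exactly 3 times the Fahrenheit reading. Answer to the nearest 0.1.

229.8°F

Let F be the Fahrenheit reading. The Rankine reading is R = 1·F + 459.67.
Require R = 3·F: 1·F + 459.67 = 3·F.
(-2)·F = -459.67  ⇒  F = 229.8.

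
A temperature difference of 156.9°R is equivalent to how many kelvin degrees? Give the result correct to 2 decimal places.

Only the scale ratio 5/9 matters for a change in temperature.
156.9 × 5/9 = 87.17.

87.17 K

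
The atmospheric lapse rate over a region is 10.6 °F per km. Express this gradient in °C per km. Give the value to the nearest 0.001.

The quantity depends on a temperature interval, so only the ratio of degree sizes applies; the offset between the scales is irrelevant.
A change of 1°F is a change of 5/9°C, so 10.6 × 5/9 = 5.889.

5.889 °C/km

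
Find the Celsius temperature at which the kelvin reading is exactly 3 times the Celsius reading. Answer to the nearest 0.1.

Let C be the Celsius reading. The kelvin reading is K = 1·C + 273.15.
Require K = 3·C: 1·C + 273.15 = 3·C.
(-2)·C = -273.15  ⇒  C = 136.6.

136.6°C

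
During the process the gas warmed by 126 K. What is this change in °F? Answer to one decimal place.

For a temperature interval the offset drops out; only the factor 1.8 applies.
126 × 1.8 = 226.8.

226.8°F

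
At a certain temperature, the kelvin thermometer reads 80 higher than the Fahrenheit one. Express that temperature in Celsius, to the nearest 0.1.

Let x be the Fahrenheit reading; then the kelvin reading is 5/9·x + 255.372.
(5/9·x + 255.372) - x = 80  ⇒  (-4/9)·x = -175.372  ⇒  x = 394.5875°F.
In Celsius: (394.5875 - 32) × 5/9 = 201.4°C.

201.4°C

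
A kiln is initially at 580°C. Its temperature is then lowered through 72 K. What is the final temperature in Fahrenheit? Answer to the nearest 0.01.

946.40°F

The 72 K change is an interval; Kelvin and Celsius degrees are the same size, so ΔC = -72°C.
Final Celsius temperature: 580.0000 - 72.0000 = 508.0000°C.
In Fahrenheit: 508.0000 × 1.8 + 32 = 946.40°F.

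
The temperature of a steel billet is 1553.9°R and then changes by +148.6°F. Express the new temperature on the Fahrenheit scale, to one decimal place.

1242.8°F

Initial temperature in Celsius: (1553.9 - 491.67) × 5/9 = 590.1278°C.
The 148.6°F change is an interval, so only the factor 5/9 applies: +148.6 × 5/9 = +82.5556°C.
Final Celsius temperature: 590.1278 + 82.5556 = 672.6833°C.
In Fahrenheit: 672.6833 × 1.8 + 32 = 1242.8°F.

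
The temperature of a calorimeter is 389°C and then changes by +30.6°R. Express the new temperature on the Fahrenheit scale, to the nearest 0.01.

The 30.6°R change is an interval, so only the factor 5/9 applies: +30.6 × 5/9 = +17.0000°C.
Final Celsius temperature: 389.0000 + 17.0000 = 406.0000°C.
In Fahrenheit: 406.0000 × 1.8 + 32 = 762.80°F.

762.80°F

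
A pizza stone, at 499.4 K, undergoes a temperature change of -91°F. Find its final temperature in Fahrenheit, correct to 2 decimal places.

348.25°F

Initial temperature in Celsius: 499.4 - 273.15 = 226.2500°C.
The 91°F change is an interval, so only the factor 5/9 applies: -91 × 5/9 = -50.5556°C.
Final Celsius temperature: 226.2500 - 50.5556 = 175.6944°C.
In Fahrenheit: 175.6944 × 1.8 + 32 = 348.25°F.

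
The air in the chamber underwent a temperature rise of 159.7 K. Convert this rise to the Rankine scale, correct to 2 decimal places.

287.46°R

An interval of 1 K corresponds to 1.8°R.
159.7 × 1.8 = 287.46.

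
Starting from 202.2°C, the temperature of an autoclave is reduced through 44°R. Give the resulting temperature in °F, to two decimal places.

The 44°R change is an interval, so only the factor 5/9 applies: -44 × 5/9 = -24.4444°C.
Final Celsius temperature: 202.2000 - 24.4444 = 177.7556°C.
In Fahrenheit: 177.7556 × 1.8 + 32 = 351.96°F.

351.96°F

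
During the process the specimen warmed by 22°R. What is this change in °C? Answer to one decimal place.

An interval of 1°R corresponds to 5/9°C.
22 × 5/9 = 12.2.

12.2°C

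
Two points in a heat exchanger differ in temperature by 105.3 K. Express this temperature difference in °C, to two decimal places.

105.30°C

Kelvin and Celsius degrees are the same size, so the interval is unchanged: 105.30.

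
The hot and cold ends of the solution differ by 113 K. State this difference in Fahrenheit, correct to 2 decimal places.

203.40°F

An interval of 1 K corresponds to 1.8°F.
113 × 1.8 = 203.40.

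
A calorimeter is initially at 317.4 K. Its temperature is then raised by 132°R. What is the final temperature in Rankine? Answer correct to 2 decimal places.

703.32°R

Initial temperature in Celsius: 317.4 - 273.15 = 44.2500°C.
The 132°R change is an interval, so only the factor 5/9 applies: +132 × 5/9 = +73.3333°C.
Final Celsius temperature: 44.2500 + 73.3333 = 117.5833°C.
In Rankine: 117.5833 × 1.8 + 491.67 = 703.32°R.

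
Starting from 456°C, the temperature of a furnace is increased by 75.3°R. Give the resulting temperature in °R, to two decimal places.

1387.77°R

The 75.3°R change is an interval, so only the factor 5/9 applies: +75.3 × 5/9 = +41.8333°C.
Final Celsius temperature: 456.0000 + 41.8333 = 497.8333°C.
In Rankine: 497.8333 × 1.8 + 491.67 = 1387.77°R.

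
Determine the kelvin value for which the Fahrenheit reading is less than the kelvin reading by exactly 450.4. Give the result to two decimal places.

11.59 K

Let K be the kelvin reading. The Fahrenheit reading is F = 1.8·K - 459.67.
Require F - K = -450.4: (0.8)·K - 459.67 = -450.4.
K = (-450.4 + 459.67) / (0.8) = 11.59.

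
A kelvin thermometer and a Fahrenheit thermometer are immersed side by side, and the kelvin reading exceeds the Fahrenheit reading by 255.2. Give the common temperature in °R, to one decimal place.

Let x be the kelvin reading; then the Fahrenheit reading is 1.8·x - 459.67.
(1.8·x - 459.67) - x = -255.2  ⇒  (0.8)·x = 204.47  ⇒  x = 255.5875 K.
In Celsius: 255.5875 - 273.15 = -17.5625°C.
In Rankine: -17.5625 × 1.8 + 491.67 = 460.1°R.

460.1°R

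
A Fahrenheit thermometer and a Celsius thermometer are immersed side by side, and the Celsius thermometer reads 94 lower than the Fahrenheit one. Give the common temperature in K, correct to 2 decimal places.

350.65 K

Let x be the Fahrenheit reading; then the Celsius reading is 5/9·x - 17.7778.
(5/9·x - 17.7778) - x = -94  ⇒  (-4/9)·x = -76.2222  ⇒  x = 171.5000°F.
In Celsius: (171.5 - 32) × 5/9 = 77.5000°C.
In kelvin: 77.5000 + 273.15 = 350.65 K.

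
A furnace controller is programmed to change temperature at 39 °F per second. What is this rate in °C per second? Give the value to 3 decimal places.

21.667 °C/second

Since only a temperature interval is involved, the additive offset between the scales drops out.
A change of 1°F is a change of 5/9°C, so 39 × 5/9 = 21.667.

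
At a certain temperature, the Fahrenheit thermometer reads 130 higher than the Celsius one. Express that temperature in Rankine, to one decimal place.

712.2°R

Let x be the Celsius reading; then the Fahrenheit reading is 1.8·x + 32.
(1.8·x + 32) - x = 130  ⇒  (0.8)·x = 98  ⇒  x = 122.5000°C.
In Rankine: 122.5000 × 1.8 + 491.67 = 712.2°R.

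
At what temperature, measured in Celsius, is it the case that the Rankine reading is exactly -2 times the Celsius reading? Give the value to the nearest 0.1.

Let C be the Celsius reading. The Rankine reading is R = 1.8·C + 491.67.
Require R = -2·C: 1.8·C + 491.67 = -2·C.
(3.8)·C = -491.67  ⇒  C = -129.4.

-129.4°C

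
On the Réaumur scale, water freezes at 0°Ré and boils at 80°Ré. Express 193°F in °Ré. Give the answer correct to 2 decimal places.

First in Celsius: (193 - 32) × 5/9 = 89.4444°C.
Linearly onto the Réaumur scale: 0 + (89.4444 / 100) × (80 - 0) = 71.56°Ré.

71.56°Ré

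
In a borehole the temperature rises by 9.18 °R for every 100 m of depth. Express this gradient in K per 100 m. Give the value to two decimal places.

5.10 K/100 m

Since only a temperature interval is involved, the additive offset between the scales drops out.
A change of 1°R is a change of 5/9 K, so 9.18 × 5/9 = 5.10.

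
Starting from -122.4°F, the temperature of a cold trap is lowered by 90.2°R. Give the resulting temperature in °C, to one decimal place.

Initial temperature in Celsius: (-122.4 - 32) × 5/9 = -85.7778°C.
The 90.2°R change is an interval, so only the factor 5/9 applies: -90.2 × 5/9 = -50.1111°C.
Final Celsius temperature: -85.7778 - 50.1111 = -135.8889°C.

-135.9°C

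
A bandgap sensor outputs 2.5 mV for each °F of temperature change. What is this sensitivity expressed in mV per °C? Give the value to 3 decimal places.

4.500 mV per °C

The quantity depends on a temperature interval, so only the ratio of degree sizes applies; the offset between the scales is irrelevant.
A change of 1°C is a change of 1.8°F, so per °C the value is 2.5 × 1.8 = 4.500.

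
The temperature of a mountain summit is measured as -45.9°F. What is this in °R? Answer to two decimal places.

In Celsius: (-45.9 - 32) × 5/9 = -43.2778°C.
In Rankine: -43.2778 × 1.8 + 491.67 = 413.77°R.

413.77°R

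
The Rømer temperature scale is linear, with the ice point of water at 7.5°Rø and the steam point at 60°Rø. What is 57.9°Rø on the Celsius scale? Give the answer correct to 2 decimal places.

Linear interpolation between the fixed points: C = (57.9 - 7.5) × 100 / (60 - 7.5) = 96.0000°C.

96.00°C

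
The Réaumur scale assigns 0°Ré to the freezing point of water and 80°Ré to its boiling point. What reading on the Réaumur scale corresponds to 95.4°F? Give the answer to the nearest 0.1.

First in Celsius: (95.4 - 32) × 5/9 = 35.2222°C.
Linearly onto the Réaumur scale: 0 + (35.2222 / 100) × (80 - 0) = 28.2°Ré.

28.2°Ré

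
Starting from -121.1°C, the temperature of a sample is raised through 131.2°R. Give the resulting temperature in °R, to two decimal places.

404.89°R

The 131.2°R change is an interval, so only the factor 5/9 applies: +131.2 × 5/9 = +72.8889°C.
Final Celsius temperature: -121.1000 + 72.8889 = -48.2111°C.
In Rankine: -48.2111 × 1.8 + 491.67 = 404.89°R.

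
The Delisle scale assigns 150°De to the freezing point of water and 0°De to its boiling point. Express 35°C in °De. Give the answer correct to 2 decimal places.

97.50°De

Linearly onto the Delisle scale: 150 + (35.0000 / 100) × (0 - 150) = 97.50°De.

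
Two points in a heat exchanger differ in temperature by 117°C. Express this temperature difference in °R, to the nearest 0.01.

210.60°R

For a temperature interval the offset drops out; only the factor 1.8 applies.
117 × 1.8 = 210.60.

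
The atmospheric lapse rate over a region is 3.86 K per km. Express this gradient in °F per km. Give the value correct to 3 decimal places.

The quantity depends on a temperature interval, so only the ratio of degree sizes applies; the offset between the scales is irrelevant.
A change of 1 K is a change of 1.8°F, so 3.86 × 1.8 = 6.948.

6.948 °F/km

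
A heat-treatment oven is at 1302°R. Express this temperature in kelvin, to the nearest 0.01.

In Celsius: (1302 - 491.67) × 5/9 = 450.1833°C.
In kelvin: 450.1833 + 273.15 = 723.33 K.

723.33 K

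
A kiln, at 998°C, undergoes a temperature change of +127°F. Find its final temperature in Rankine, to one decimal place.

The 127°F change is an interval, so only the factor 5/9 applies: +127 × 5/9 = +70.5556°C.
Final Celsius temperature: 998.0000 + 70.5556 = 1068.5556°C.
In Rankine: 1068.5556 × 1.8 + 491.67 = 2415.1°R.

2415.1°R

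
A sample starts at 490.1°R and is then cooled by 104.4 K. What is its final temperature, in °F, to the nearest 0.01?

Initial temperature in Celsius: (490.1 - 491.67) × 5/9 = -0.8722°C.
The 104.4 K change is an interval; Kelvin and Celsius degrees are the same size, so ΔC = -104.4°C.
Final Celsius temperature: -0.8722 - 104.4000 = -105.2722°C.
In Fahrenheit: -105.2722 × 1.8 + 32 = -157.49°F.

-157.49°F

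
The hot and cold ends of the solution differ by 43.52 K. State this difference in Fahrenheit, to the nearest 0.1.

78.3°F

An interval of 1 K corresponds to 1.8°F.
43.52 × 1.8 = 78.3.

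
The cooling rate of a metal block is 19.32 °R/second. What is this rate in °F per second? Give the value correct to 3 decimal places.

Since only a temperature interval is involved, the additive offset between the scales drops out.
A change of 1°R is a change of 1°F, so 19.32 × 1 = 19.320.

19.320 °F/second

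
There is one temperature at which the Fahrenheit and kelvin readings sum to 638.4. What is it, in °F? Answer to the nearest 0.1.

Let F be the Fahrenheit reading. The kelvin reading is K = 5/9·F + 255.372.
Require F + K = 638.4: (14/9)·F + 255.372 = 638.4.
F = (638.4 - 255.372) / (14/9) = 246.2.

246.2°F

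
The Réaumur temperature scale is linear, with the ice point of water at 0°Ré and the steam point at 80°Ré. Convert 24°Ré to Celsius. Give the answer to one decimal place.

Linear interpolation between the fixed points: C = (24 - 0) × 100 / (80 - 0) = 30.0000°C.

30.0°C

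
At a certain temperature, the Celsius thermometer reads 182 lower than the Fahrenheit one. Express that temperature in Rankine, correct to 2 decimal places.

829.17°R

Let x be the Fahrenheit reading; then the Celsius reading is 5/9·x - 17.7778.
(5/9·x - 17.7778) - x = -182  ⇒  (-4/9)·x = -164.222  ⇒  x = 369.5000°F.
In Celsius: (369.5 - 32) × 5/9 = 187.5000°C.
In Rankine: 187.5000 × 1.8 + 491.67 = 829.17°R.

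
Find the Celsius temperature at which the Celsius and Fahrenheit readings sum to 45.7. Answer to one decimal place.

4.9°C

Let C be the Celsius reading. The Fahrenheit reading is F = 1.8·C + 32.
Require C + F = 45.7: (2.8)·C + 32 = 45.7.
C = (45.7 - 32) / (2.8) = 4.9.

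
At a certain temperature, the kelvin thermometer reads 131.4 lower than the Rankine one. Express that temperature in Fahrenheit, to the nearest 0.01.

Let x be the Rankine reading; then the kelvin reading is 5/9·x.
(5/9·x) - x = -131.4  ⇒  (-4/9)·x = -131.4  ⇒  x = 295.6500°R.
In Celsius: (295.65 - 491.67) × 5/9 = -108.9000°C.
In Fahrenheit: -108.9000 × 1.8 + 32 = -164.02°F.

-164.02°F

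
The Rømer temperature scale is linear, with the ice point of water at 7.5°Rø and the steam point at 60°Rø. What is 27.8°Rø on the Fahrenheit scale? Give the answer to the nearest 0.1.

Linear interpolation between the fixed points: C = (27.8 - 7.5) × 100 / (60 - 7.5) = 38.6667°C.
Then 38.6667 × 1.8 + 32 = 101.6°F.

101.6°F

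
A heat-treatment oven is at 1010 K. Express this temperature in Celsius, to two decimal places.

In Celsius: 1010 - 273.15 = 736.8500°C.

736.85°C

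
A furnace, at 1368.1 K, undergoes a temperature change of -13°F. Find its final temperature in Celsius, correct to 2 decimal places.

Initial temperature in Celsius: 1368.1 - 273.15 = 1094.9500°C.
The 13°F change is an interval, so only the factor 5/9 applies: -13 × 5/9 = -7.2222°C.
Final Celsius temperature: 1094.9500 - 7.2222 = 1087.7278°C.

1087.73°C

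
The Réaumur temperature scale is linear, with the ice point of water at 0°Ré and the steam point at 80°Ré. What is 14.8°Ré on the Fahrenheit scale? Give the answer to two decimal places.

65.30°F

Linear interpolation between the fixed points: C = (14.8 - 0) × 100 / (80 - 0) = 18.5000°C.
Then 18.5000 × 1.8 + 32 = 65.30°F.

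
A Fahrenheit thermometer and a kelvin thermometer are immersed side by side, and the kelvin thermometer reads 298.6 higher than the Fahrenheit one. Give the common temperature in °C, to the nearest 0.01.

-71.81°C

Let x be the Fahrenheit reading; then the kelvin reading is 5/9·x + 255.372.
(5/9·x + 255.372) - x = 298.6  ⇒  (-4/9)·x = 43.2278  ⇒  x = -97.2625°F.
In Celsius: (-97.2625 - 32) × 5/9 = -71.81°C.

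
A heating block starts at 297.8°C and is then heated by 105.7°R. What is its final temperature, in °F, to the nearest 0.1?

673.7°F

The 105.7°R change is an interval, so only the factor 5/9 applies: +105.7 × 5/9 = +58.7222°C.
Final Celsius temperature: 297.8000 + 58.7222 = 356.5222°C.
In Fahrenheit: 356.5222 × 1.8 + 32 = 673.7°F.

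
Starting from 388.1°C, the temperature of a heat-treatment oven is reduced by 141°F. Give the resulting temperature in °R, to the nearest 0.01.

The 141°F change is an interval, so only the factor 5/9 applies: -141 × 5/9 = -78.3333°C.
Final Celsius temperature: 388.1000 - 78.3333 = 309.7667°C.
In Rankine: 309.7667 × 1.8 + 491.67 = 1049.25°R.

1049.25°R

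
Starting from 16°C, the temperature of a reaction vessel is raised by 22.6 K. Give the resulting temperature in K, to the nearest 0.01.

311.75 K

The 22.6 K change is an interval; Kelvin and Celsius degrees are the same size, so ΔC = +22.6°C.
Final Celsius temperature: 16.0000 + 22.6000 = 38.6000°C.
In kelvin: 38.6000 + 273.15 = 311.75 K.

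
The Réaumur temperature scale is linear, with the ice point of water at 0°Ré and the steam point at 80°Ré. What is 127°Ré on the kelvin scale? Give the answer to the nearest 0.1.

Linear interpolation between the fixed points: C = (127 - 0) × 100 / (80 - 0) = 158.7500°C.
Then 158.7500 + 273.15 = 431.9 K.

431.9 K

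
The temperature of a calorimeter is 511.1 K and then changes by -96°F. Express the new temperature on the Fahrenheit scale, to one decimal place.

Initial temperature in Celsius: 511.1 - 273.15 = 237.9500°C.
The 96°F change is an interval, so only the factor 5/9 applies: -96 × 5/9 = -53.3333°C.
Final Celsius temperature: 237.9500 - 53.3333 = 184.6167°C.
In Fahrenheit: 184.6167 × 1.8 + 32 = 364.3°F.

364.3°F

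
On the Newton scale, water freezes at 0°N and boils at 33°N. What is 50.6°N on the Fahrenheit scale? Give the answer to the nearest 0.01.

Linear interpolation between the fixed points: C = (50.6 - 0) × 100 / (33 - 0) = 153.3333°C.
Then 153.3333 × 1.8 + 32 = 308.00°F.

308.00°F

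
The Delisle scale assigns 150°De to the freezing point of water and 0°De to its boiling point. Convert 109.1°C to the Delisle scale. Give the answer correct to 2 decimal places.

Linearly onto the Delisle scale: 150 + (109.1000 / 100) × (0 - 150) = -13.65°De.

-13.65°De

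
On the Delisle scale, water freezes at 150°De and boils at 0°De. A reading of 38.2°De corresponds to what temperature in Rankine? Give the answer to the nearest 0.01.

625.83°R

Linear interpolation between the fixed points: C = (38.2 - 150) × 100 / (0 - 150) = 74.5333°C.
Then 74.5333 × 1.8 + 491.67 = 625.83°R.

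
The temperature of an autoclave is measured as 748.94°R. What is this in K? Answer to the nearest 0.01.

In Celsius: (748.94 - 491.67) × 5/9 = 142.9278°C.
In kelvin: 142.9278 + 273.15 = 416.08 K.

416.08 K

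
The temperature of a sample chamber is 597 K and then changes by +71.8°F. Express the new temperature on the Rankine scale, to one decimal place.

Initial temperature in Celsius: 597 - 273.15 = 323.8500°C.
The 71.8°F change is an interval, so only the factor 5/9 applies: +71.8 × 5/9 = +39.8889°C.
Final Celsius temperature: 323.8500 + 39.8889 = 363.7389°C.
In Rankine: 363.7389 × 1.8 + 491.67 = 1146.4°R.

1146.4°R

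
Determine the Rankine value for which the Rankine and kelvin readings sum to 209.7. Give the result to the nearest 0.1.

134.8°R

Let R be the Rankine reading. The kelvin reading is K = 5/9·R.
Require R + K = 209.7: (14/9)·R = 209.7.
R = (209.7) / (14/9) = 134.8.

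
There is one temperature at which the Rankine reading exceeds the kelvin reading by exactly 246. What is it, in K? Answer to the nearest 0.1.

Let K be the kelvin reading. The Rankine reading is R = 1.8·K.
Require R - K = 246: (0.8)·K = 246.
K = (246) / (0.8) = 307.5.

307.5 K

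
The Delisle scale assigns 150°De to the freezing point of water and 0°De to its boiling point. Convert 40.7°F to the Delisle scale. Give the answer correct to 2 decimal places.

First in Celsius: (40.7 - 32) × 5/9 = 4.8333°C.
Linearly onto the Delisle scale: 150 + (4.8333 / 100) × (0 - 150) = 142.75°De.

142.75°De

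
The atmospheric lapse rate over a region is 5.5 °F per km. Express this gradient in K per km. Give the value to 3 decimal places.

3.056 K/km

The quantity depends on a temperature interval, so only the ratio of degree sizes applies; the offset between the scales is irrelevant.
A change of 1°F is a change of 5/9 K, so 5.5 × 5/9 = 3.056.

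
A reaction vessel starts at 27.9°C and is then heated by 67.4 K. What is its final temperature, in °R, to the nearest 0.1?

The 67.4 K change is an interval; Kelvin and Celsius degrees are the same size, so ΔC = +67.4°C.
Final Celsius temperature: 27.9000 + 67.4000 = 95.3000°C.
In Rankine: 95.3000 × 1.8 + 491.67 = 663.2°R.

663.2°R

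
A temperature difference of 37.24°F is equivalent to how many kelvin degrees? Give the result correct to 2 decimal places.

20.69 K

An interval of 1°F corresponds to 5/9 K.
37.24 × 5/9 = 20.69.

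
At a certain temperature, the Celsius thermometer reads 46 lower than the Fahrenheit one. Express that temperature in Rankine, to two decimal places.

523.17°R

Let x be the Fahrenheit reading; then the Celsius reading is 5/9·x - 17.7778.
(5/9·x - 17.7778) - x = -46  ⇒  (-4/9)·x = -28.2222  ⇒  x = 63.5000°F.
In Celsius: (63.5 - 32) × 5/9 = 17.5000°C.
In Rankine: 17.5000 × 1.8 + 491.67 = 523.17°R.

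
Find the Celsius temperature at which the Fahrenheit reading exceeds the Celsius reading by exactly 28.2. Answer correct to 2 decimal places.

Let C be the Celsius reading. The Fahrenheit reading is F = 1.8·C + 32.
Require F - C = 28.2: (0.8)·C + 32 = 28.2.
C = (28.2 - 32) / (0.8) = -4.75.

-4.75°C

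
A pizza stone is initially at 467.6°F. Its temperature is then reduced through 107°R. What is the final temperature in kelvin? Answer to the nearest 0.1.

455.7 K

Initial temperature in Celsius: (467.6 - 32) × 5/9 = 242.0000°C.
The 107°R change is an interval, so only the factor 5/9 applies: -107 × 5/9 = -59.4444°C.
Final Celsius temperature: 242.0000 - 59.4444 = 182.5556°C.
In kelvin: 182.5556 + 273.15 = 455.7 K.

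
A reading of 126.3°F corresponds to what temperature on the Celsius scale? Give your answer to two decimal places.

52.39°C

In Celsius: (126.3 - 32) × 5/9 = 52.3889°C.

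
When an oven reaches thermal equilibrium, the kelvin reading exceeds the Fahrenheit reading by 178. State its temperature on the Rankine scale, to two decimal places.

633.76°R

Let x be the Fahrenheit reading; then the kelvin reading is 5/9·x + 255.372.
(5/9·x + 255.372) - x = 178  ⇒  (-4/9)·x = -77.3722  ⇒  x = 174.0875°F.
In Celsius: (174.0875 - 32) × 5/9 = 78.9375°C.
In Rankine: 78.9375 × 1.8 + 491.67 = 633.76°R.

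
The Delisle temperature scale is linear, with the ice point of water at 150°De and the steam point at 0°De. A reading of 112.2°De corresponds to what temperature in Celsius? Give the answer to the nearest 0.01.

Linear interpolation between the fixed points: C = (112.2 - 150) × 100 / (0 - 150) = 25.2000°C.

25.20°C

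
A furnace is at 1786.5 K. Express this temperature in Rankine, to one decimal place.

3215.7°R

In Celsius: 1786.5 - 273.15 = 1513.3500°C.
In Rankine: 1513.3500 × 1.8 + 491.67 = 3215.7°R.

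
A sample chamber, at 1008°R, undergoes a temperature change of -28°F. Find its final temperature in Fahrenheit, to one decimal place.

520.3°F

Initial temperature in Celsius: (1008 - 491.67) × 5/9 = 286.8500°C.
The 28°F change is an interval, so only the factor 5/9 applies: -28 × 5/9 = -15.5556°C.
Final Celsius temperature: 286.8500 - 15.5556 = 271.2944°C.
In Fahrenheit: 271.2944 × 1.8 + 32 = 520.3°F.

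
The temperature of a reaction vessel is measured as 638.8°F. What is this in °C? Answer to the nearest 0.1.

337.1°C

In Celsius: (638.8 - 32) × 5/9 = 337.1111°C.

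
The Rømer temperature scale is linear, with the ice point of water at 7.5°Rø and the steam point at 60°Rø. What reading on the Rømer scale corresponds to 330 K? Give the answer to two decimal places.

37.35°Rø

First in Celsius: 330 - 273.15 = 56.8500°C.
Linearly onto the Rømer scale: 7.5 + (56.8500 / 100) × (60 - 7.5) = 37.35°Rø.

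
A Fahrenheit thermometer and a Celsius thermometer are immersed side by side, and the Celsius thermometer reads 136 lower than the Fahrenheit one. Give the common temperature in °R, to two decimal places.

725.67°R

Let x be the Fahrenheit reading; then the Celsius reading is 5/9·x - 17.7778.
(5/9·x - 17.7778) - x = -136  ⇒  (-4/9)·x = -118.222  ⇒  x = 266.0000°F.
In Celsius: (266 - 32) × 5/9 = 130.0000°C.
In Rankine: 130.0000 × 1.8 + 491.67 = 725.67°R.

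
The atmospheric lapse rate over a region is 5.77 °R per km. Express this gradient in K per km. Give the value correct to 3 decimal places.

The quantity depends on a temperature interval, so only the ratio of degree sizes applies; the offset between the scales is irrelevant.
A change of 1°R is a change of 5/9 K, so 5.77 × 5/9 = 3.206.

3.206 K/km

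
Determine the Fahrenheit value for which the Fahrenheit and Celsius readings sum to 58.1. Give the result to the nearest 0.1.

48.8°F

Let F be the Fahrenheit reading. The Celsius reading is C = 5/9·F - 17.7778.
Require F + C = 58.1: (14/9)·F - 17.7778 = 58.1.
F = (58.1 + 17.7778) / (14/9) = 48.8.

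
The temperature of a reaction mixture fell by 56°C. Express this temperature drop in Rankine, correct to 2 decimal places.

Only the scale ratio 1.8 matters for a change in temperature.
56 × 1.8 = 100.80.

100.80°R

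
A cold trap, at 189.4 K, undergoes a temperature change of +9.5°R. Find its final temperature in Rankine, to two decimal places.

350.42°R

Initial temperature in Celsius: 189.4 - 273.15 = -83.7500°C.
The 9.5°R change is an interval, so only the factor 5/9 applies: +9.5 × 5/9 = +5.2778°C.
Final Celsius temperature: -83.7500 + 5.2778 = -78.4722°C.
In Rankine: -78.4722 × 1.8 + 491.67 = 350.42°R.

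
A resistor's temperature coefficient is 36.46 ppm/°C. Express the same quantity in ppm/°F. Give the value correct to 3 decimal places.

Since only a temperature interval is involved, the additive offset between the scales drops out.
A change of 1°F is a change of 5/9°C, so per °F the value is 36.46 × 5/9 = 20.256.

20.256 ppm/°F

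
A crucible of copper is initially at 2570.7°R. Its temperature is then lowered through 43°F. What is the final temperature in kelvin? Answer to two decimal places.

Initial temperature in Celsius: (2570.7 - 491.67) × 5/9 = 1155.0167°C.
The 43°F change is an interval, so only the factor 5/9 applies: -43 × 5/9 = -23.8889°C.
Final Celsius temperature: 1155.0167 - 23.8889 = 1131.1278°C.
In kelvin: 1131.1278 + 273.15 = 1404.28 K.

1404.28 K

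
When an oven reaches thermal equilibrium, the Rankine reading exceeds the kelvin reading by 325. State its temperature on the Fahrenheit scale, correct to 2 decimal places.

271.58°F

Let x be the kelvin reading; then the Rankine reading is 1.8·x.
(1.8·x) - x = 325  ⇒  (0.8)·x = 325  ⇒  x = 406.2500 K.
In Celsius: 406.25 - 273.15 = 133.1000°C.
In Fahrenheit: 133.1000 × 1.8 + 32 = 271.58°F.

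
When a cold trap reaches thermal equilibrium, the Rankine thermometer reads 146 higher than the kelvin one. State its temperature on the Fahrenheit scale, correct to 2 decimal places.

Let x be the kelvin reading; then the Rankine reading is 1.8·x.
(1.8·x) - x = 146  ⇒  (0.8)·x = 146  ⇒  x = 182.5000 K.
In Celsius: 182.5 - 273.15 = -90.6500°C.
In Fahrenheit: -90.6500 × 1.8 + 32 = -131.17°F.

-131.17°F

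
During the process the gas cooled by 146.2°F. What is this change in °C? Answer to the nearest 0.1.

81.2°C

Only the scale ratio 5/9 matters for a change in temperature.
146.2 × 5/9 = 81.2.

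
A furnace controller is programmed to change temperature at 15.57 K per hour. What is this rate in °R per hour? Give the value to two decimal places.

The quantity depends on a temperature interval, so only the ratio of degree sizes applies; the offset between the scales is irrelevant.
A change of 1 K is a change of 1.8°R, so 15.57 × 1.8 = 28.03.

28.03 °R/hour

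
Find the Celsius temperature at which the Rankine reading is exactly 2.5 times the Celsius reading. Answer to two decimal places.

Let C be the Celsius reading. The Rankine reading is R = 1.8·C + 491.67.
Require R = 2.5·C: 1.8·C + 491.67 = 2.5·C.
(-0.7)·C = -491.67  ⇒  C = 702.39.

702.39°C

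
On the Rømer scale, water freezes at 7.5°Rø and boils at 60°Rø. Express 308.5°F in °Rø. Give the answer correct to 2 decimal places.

88.15°Rø

First in Celsius: (308.5 - 32) × 5/9 = 153.6111°C.
Linearly onto the Rømer scale: 7.5 + (153.6111 / 100) × (60 - 7.5) = 88.15°Rø.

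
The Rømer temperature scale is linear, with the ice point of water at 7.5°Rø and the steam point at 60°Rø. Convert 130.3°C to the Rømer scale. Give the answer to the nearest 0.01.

Linearly onto the Rømer scale: 7.5 + (130.3000 / 100) × (60 - 7.5) = 75.91°Rø.

75.91°Rø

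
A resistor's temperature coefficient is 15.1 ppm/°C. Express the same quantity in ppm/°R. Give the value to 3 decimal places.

Since only a temperature interval is involved, the additive offset between the scales drops out.
A change of 1°R is a change of 5/9°C, so per °R the value is 15.1 × 5/9 = 8.389.

8.389 ppm/°R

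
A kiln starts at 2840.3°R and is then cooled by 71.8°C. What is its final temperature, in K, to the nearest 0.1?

Initial temperature in Celsius: (2840.3 - 491.67) × 5/9 = 1304.7944°C.
Final Celsius temperature: 1304.7944 - 71.8000 = 1232.9944°C.
In kelvin: 1232.9944 + 273.15 = 1506.1 K.

1506.1 K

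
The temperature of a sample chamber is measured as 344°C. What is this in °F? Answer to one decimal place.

In Fahrenheit: 344.0000 × 1.8 + 32 = 651.2°F.

651.2°F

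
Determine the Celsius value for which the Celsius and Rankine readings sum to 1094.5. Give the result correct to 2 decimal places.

Let C be the Celsius reading. The Rankine reading is R = 1.8·C + 491.67.
Require C + R = 1094.5: (2.8)·C + 491.67 = 1094.5.
C = (1094.5 - 491.67) / (2.8) = 215.30.

215.30°C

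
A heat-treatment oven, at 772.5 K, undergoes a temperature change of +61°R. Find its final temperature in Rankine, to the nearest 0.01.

1451.50°R

Initial temperature in Celsius: 772.5 - 273.15 = 499.3500°C.
The 61°R change is an interval, so only the factor 5/9 applies: +61 × 5/9 = +33.8889°C.
Final Celsius temperature: 499.3500 + 33.8889 = 533.2389°C.
In Rankine: 533.2389 × 1.8 + 491.67 = 1451.50°R.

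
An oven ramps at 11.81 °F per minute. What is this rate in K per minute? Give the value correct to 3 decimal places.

6.561 K/minute

The quantity depends on a temperature interval, so only the ratio of degree sizes applies; the offset between the scales is irrelevant.
A change of 1°F is a change of 5/9 K, so 11.81 × 5/9 = 6.561.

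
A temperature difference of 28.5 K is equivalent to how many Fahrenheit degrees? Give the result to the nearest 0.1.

For a temperature interval the offset drops out; only the factor 1.8 applies.
28.5 × 1.8 = 51.3.

51.3°F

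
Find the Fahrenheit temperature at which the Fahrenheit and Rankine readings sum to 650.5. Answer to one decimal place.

Let F be the Fahrenheit reading. The Rankine reading is R = 1·F + 459.67.
Require F + R = 650.5: (2)·F + 459.67 = 650.5.
F = (650.5 - 459.67) / (2) = 95.4.

95.4°F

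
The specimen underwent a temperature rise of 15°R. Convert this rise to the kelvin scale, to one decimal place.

8.3 K

For a temperature interval the offset drops out; only the factor 5/9 applies.
15 × 5/9 = 8.3.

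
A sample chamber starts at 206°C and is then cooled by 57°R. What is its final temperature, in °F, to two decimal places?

345.80°F

The 57°R change is an interval, so only the factor 5/9 applies: -57 × 5/9 = -31.6667°C.
Final Celsius temperature: 206.0000 - 31.6667 = 174.3333°C.
In Fahrenheit: 174.3333 × 1.8 + 32 = 345.80°F.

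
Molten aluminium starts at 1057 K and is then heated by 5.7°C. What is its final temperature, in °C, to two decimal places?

Initial temperature in Celsius: 1057 - 273.15 = 783.8500°C.
Final Celsius temperature: 783.8500 + 5.7000 = 789.5500°C.

789.55°C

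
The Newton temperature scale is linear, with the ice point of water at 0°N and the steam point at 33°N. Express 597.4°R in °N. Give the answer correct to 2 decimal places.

19.38°N

First in Celsius: (597.4 - 491.67) × 5/9 = 58.7389°C.
Linearly onto the Newton scale: 0 + (58.7389 / 100) × (33 - 0) = 19.38°N.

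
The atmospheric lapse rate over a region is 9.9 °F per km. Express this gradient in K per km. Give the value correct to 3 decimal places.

Since only a temperature interval is involved, the additive offset between the scales drops out.
A change of 1°F is a change of 5/9 K, so 9.9 × 5/9 = 5.500.

5.500 K/km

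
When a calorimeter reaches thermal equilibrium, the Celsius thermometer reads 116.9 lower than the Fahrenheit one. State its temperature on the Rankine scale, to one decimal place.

682.7°R

Let x be the Fahrenheit reading; then the Celsius reading is 5/9·x - 17.7778.
(5/9·x - 17.7778) - x = -116.9  ⇒  (-4/9)·x = -99.1222  ⇒  x = 223.0250°F.
In Celsius: (223.025 - 32) × 5/9 = 106.1250°C.
In Rankine: 106.1250 × 1.8 + 491.67 = 682.7°R.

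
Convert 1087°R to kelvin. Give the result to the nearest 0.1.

603.9 K

In Celsius: (1087 - 491.67) × 5/9 = 330.7389°C.
In kelvin: 330.7389 + 273.15 = 603.9 K.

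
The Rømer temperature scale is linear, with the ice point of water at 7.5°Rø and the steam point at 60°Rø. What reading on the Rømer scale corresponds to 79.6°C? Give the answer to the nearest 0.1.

49.3°Rø

Linearly onto the Rømer scale: 7.5 + (79.6000 / 100) × (60 - 7.5) = 49.3°Rø.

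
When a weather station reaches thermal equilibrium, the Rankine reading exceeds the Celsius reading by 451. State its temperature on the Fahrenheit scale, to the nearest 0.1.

Let x be the Rankine reading; then the Celsius reading is 5/9·x - 273.15.
(5/9·x - 273.15) - x = -451  ⇒  (-4/9)·x = -177.85  ⇒  x = 400.1625°R.
In Celsius: (400.1625 - 491.67) × 5/9 = -50.8375°C.
In Fahrenheit: -50.8375 × 1.8 + 32 = -59.5°F.

-59.5°F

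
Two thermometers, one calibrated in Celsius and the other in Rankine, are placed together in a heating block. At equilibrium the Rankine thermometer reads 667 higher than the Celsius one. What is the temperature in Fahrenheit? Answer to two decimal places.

426.49°F

Let x be the Celsius reading; then the Rankine reading is 1.8·x + 491.67.
(1.8·x + 491.67) - x = 667  ⇒  (0.8)·x = 175.33  ⇒  x = 219.1625°C.
In Fahrenheit: 219.1625 × 1.8 + 32 = 426.49°F.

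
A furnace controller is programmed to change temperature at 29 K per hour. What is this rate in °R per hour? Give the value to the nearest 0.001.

Since only a temperature interval is involved, the additive offset between the scales drops out.
A change of 1 K is a change of 1.8°R, so 29 × 1.8 = 52.200.

52.200 °R/hour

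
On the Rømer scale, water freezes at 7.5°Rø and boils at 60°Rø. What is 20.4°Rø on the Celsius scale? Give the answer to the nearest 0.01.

24.57°C

Linear interpolation between the fixed points: C = (20.4 - 7.5) × 100 / (60 - 7.5) = 24.5714°C.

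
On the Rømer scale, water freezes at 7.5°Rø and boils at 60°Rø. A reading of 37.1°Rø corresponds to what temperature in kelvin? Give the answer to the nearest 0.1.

329.5 K

Linear interpolation between the fixed points: C = (37.1 - 7.5) × 100 / (60 - 7.5) = 56.3810°C.
Then 56.3810 + 273.15 = 329.5 K.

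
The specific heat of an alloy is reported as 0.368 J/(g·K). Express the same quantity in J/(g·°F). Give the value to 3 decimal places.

The quantity depends on a temperature interval, so only the ratio of degree sizes applies; the offset between the scales is irrelevant.
A change of 1°F is a change of 5/9 K, so per °F the value is 0.368 × 5/9 = 0.204.

0.204 J/(g·°F)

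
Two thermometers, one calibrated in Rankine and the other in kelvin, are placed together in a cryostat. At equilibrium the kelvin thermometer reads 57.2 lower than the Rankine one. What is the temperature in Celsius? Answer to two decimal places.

-201.65°C

Let x be the Rankine reading; then the kelvin reading is 5/9·x.
(5/9·x) - x = -57.2  ⇒  (-4/9)·x = -57.2  ⇒  x = 128.7000°R.
In Celsius: (128.7 - 491.67) × 5/9 = -201.65°C.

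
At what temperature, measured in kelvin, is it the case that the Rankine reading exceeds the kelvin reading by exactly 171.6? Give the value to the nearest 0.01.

Let K be the kelvin reading. The Rankine reading is R = 1.8·K.
Require R - K = 171.6: (0.8)·K = 171.6.
K = (171.6) / (0.8) = 214.50.

214.50 K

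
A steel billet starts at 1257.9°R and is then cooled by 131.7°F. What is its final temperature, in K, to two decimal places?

Initial temperature in Celsius: (1257.9 - 491.67) × 5/9 = 425.6833°C.
The 131.7°F change is an interval, so only the factor 5/9 applies: -131.7 × 5/9 = -73.1667°C.
Final Celsius temperature: 425.6833 - 73.1667 = 352.5167°C.
In kelvin: 352.5167 + 273.15 = 625.67 K.

625.67 K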